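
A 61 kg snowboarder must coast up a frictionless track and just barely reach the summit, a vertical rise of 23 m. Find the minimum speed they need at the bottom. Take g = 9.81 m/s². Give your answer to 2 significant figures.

v = 21 m/s

At the top they are momentarily at rest, so all KE converts to PE: ½mv² = mgh
v = √(2gh) = √(2 × 9.81 × 23) = 21.24 m/s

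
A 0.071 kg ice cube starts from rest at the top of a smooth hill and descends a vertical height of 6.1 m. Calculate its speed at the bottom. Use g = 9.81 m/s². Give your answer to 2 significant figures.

v = 11 m/s

Mechanical energy is conserved (no friction): mgh = ½mv²
The mass cancels from both sides.
v = √(2gh) = √(2 × 9.81 × 6.1) = √119.68 = 10.94 m/s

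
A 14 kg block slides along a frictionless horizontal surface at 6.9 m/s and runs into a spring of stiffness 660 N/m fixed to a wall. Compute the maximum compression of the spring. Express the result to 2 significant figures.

x = 1.0 m

At max compression the block is momentarily at rest: ½mv² = ½kx²
x = v√(m/k) = 6.9 × √(14/660) = 1.005 m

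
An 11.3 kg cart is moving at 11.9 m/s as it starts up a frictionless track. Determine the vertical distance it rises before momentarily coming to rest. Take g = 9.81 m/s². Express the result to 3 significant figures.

By energy conservation, ½mv² = mgh
h = v²/(2g) = 11.9²/(2 × 9.81) = 7.218 m

h = 7.22 m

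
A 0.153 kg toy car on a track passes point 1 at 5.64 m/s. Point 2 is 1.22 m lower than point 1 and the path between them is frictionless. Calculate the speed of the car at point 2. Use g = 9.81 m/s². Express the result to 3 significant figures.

v = 7.47 m/s

Energy conservation between the two points: ½mv₀² + mgh = ½mv²
v² = v₀² + 2gh = (5.64)² + 2(9.81)(1.22) = 55.746
v = √55.746 = 7.466 m/s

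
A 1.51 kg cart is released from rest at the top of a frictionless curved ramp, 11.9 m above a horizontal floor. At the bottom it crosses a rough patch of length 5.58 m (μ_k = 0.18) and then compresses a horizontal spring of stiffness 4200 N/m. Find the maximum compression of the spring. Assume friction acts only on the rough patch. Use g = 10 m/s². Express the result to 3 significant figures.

x = 0.280 m

Initial energy: E₁ = mgh = (1.51)(10)(11.9) = 179.69 J
Friction removes W_f = μ_k mg d = (0.18)(1.51)(10)(5.58) = 15.17 J
Energy reaching the spring: E = 179.69 − 15.17 = 164.52 J
At max compression ½kx² = E ⇒ x = √(2E/k) = √(2 × 164.52/4200) = 0.2799 m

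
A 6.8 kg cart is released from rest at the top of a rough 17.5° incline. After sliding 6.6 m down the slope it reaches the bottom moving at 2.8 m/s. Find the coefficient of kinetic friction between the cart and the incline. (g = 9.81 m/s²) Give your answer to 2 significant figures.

μ_k = 0.25

mgh = ½mv² + μ_k (mg cosθ) L, with h = L sinθ
mgL sinθ = 132.39 J; ½mv² = 26.656 J
W_f = 132.39 − 26.656 = 105.7 J
μ_k = W_f/(mg cosθ · L) = 105.7/(63.62 × 6.6) = 0.2518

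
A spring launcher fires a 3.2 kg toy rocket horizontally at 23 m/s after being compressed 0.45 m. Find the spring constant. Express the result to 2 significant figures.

Energy stored in the spring equals the launch KE: ½kx² = ½mv²
k = mv²/x² = (3.2)(23)²/(0.45)² = 8360 N/m

k = 8400 N/m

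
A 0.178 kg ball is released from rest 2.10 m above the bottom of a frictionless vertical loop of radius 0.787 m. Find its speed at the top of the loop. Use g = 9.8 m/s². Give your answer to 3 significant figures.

Energy conservation: mgh = ½mv_top² + mg(2r)
v_top² = 2g(h − 2r) = 2(9.8)(2.10 − 1.574) = 10.31
v_top = 3.211 m/s

v = 3.21 m/s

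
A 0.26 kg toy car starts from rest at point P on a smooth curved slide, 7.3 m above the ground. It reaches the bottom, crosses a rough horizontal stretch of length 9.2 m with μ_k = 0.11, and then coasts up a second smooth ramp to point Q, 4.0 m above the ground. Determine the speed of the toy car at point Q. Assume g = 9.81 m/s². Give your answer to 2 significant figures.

Energy at P: mgh₁ = (0.26)(9.81)(7.3) = 18.619 J
Friction loss: W_f = μ_k mg d = 2.581 J
At Q: ½mv² + mgh₂ = mgh₁ − W_f
½mv² = 18.619 − 2.581 − 10.202 = 5.8358 J
v = √(2 × 5.8358/0.26) = 6.700 m/s

v = 6.7 m/s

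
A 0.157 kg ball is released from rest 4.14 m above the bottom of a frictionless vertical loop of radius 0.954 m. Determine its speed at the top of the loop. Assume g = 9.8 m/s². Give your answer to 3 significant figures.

Energy conservation: mgh = ½mv_top² + mg(2r)
v_top² = 2g(h − 2r) = 2(9.8)(4.14 − 1.908) = 43.75
v_top = 6.614 m/s

v = 6.61 m/s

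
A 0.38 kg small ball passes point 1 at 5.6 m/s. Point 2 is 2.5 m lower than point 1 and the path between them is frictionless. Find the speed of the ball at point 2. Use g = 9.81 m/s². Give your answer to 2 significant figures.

v = 9.0 m/s

Energy conservation between the two points: ½mv₀² + mgh = ½mv²
v² = v₀² + 2gh = (5.6)² + 2(9.81)(2.5) = 80.410
v = √80.410 = 8.967 m/s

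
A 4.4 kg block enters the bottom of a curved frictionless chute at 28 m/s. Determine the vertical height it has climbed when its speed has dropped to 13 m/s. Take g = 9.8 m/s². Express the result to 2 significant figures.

Energy balance between the two points: ½mv₁² = ½mv₂² + mgh
h = (v₁² − v₂²)/(2g) = (28² − 13²)/(2 × 9.8) = 31.38 m

h = 31 m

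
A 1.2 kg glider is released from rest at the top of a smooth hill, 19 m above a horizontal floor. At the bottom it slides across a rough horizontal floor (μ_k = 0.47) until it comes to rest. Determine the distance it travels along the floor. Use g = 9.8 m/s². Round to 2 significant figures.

Energy at the top = energy at the end + work done against friction:
At rest all PE has been dissipated by friction: mgh = μ_k m g d
d = h/μ_k = 19/0.47 = 40.43 m

d = 40 m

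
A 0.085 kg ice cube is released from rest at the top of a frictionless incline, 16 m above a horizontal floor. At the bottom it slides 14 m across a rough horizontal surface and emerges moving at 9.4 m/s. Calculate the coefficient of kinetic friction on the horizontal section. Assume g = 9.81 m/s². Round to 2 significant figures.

Applying the work–energy principle:
mgh = ½mv² + μ_k m g d
mgh = 13.342 J; ½mv² = 3.7553 J
W_f = 13.342 − 3.7553 = 9.586 J
μ_k = W_f/(mg·d) = 9.586/(0.8339 × 14) = 0.8212

μ_k = 0.82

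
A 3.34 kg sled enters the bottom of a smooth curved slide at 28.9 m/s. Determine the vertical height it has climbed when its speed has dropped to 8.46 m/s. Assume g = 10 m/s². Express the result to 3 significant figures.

h = 38.2 m

Energy balance between the two points: ½mv₁² = ½mv₂² + mgh
h = (v₁² − v₂²)/(2g) = (28.9² − 8.46²)/(2 × 10) = 38.18 m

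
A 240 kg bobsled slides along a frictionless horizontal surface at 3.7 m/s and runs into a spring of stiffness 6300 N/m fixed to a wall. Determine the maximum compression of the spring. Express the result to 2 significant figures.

All KE is stored as spring PE at maximum compression: ½mv² = ½kx²
x = v√(m/k) = 3.7 × √(240/6300) = 0.7222 m

x = 0.72 m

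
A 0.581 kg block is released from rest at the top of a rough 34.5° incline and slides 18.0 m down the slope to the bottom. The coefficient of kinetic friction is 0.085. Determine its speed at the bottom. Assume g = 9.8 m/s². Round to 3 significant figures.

Taking the bottom as reference, mgh = ½mv² + μ_k N L with h = L sinθ, N = mg cosθ:
mgh = mgL sinθ = (0.581)(9.8)(18.0)sin34.5° = 58.050 J
W_f = μ_k mg cosθ · L = (0.085)(0.581)(9.8)cos34.5°·18.0 = 7.179 J
½mv² = 58.050 − 7.179 = 50.871 J
v = √(2 × 50.871/0.581) = 13.23 m/s

v = 13.2 m/s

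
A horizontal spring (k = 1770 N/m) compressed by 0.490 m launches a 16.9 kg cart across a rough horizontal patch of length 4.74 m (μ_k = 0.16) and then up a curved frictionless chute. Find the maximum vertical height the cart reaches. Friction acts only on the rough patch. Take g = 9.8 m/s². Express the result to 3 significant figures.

Spring energy: E₀ = ½kx² = ½(1770)(0.490)² = 212.49 J
Friction: W_f = μ_k mg d = (0.16)(16.9)(9.8)(4.74) = 125.6 J
Energy at base of ramp: E = 212.49 − 125.6 = 86.882 J
At max height all remaining energy is PE: mgh = E ⇒ h = E/(mg) = 86.882/(16.9 × 9.8) = 0.5246 m

h = 0.525 m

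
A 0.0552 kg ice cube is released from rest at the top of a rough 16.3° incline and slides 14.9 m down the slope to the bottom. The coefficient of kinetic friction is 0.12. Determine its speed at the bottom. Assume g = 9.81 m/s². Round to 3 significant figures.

Work–energy: mg(L sinθ) − μ_k(mg cosθ)L = ½mv²
mgh = mgL sinθ = (0.0552)(9.81)(14.9)sin16.3° = 2.2646 J
W_f = μ_k mg cosθ · L = (0.12)(0.0552)(9.81)cos16.3°·14.9 = 0.9293 J
½mv² = 2.2646 − 0.9293 = 1.3353 J
v = √(2 × 1.3353/0.0552) = 6.956 m/s

v = 6.96 m/s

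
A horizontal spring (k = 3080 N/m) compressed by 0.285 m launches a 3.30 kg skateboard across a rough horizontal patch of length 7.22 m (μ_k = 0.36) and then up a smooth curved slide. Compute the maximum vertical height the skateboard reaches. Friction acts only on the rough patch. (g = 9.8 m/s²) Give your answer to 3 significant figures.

Spring energy: E₀ = ½kx² = ½(3080)(0.285)² = 125.09 J
Friction: W_f = μ_k mg d = (0.36)(3.30)(9.8)(7.22) = 84.06 J
Energy at base of ramp: E = 125.09 − 84.06 = 41.028 J
At max height all remaining energy is PE: mgh = E ⇒ h = E/(mg) = 41.028/(3.30 × 9.8) = 1.269 m

h = 1.27 m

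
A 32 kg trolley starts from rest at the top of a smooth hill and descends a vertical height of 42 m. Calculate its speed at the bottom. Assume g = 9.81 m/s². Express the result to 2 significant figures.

v = 29 m/s

Equating total energy at the two states: mgh = ½mv²
v = √(2gh) = √(2 × 9.81 × 42) = √824.04 = 28.71 m/s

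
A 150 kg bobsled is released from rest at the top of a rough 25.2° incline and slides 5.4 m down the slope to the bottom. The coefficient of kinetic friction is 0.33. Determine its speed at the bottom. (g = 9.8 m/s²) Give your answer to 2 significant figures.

Work–energy: mg(L sinθ) − μ_k(mg cosθ)L = ½mv²
mgh = mgL sinθ = (150)(9.8)(5.4)sin25.2° = 3379.8 J
W_f = μ_k mg cosθ · L = (0.33)(150)(9.8)cos25.2°·5.4 = 2370 J
½mv² = 3379.8 − 2370 = 1009.6 J
v = √(2 × 1009.6/150) = 3.669 m/s

v = 3.7 m/s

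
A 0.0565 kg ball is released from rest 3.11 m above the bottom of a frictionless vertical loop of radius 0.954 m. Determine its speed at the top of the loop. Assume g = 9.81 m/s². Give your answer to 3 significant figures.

v = 4.86 m/s

Energy conservation: mgh = ½mv_top² + mg(2r)
v_top² = 2g(h − 2r) = 2(9.81)(3.11 − 1.908) = 23.58
v_top = 4.856 m/s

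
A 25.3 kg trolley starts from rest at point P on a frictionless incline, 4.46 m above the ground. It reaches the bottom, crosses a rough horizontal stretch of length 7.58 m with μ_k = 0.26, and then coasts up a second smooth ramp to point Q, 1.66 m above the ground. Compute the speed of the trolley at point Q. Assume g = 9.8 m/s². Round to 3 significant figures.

v = 4.03 m/s

Energy at P: mgh₁ = (25.3)(9.8)(4.46) = 1105.8 J
Friction loss: W_f = μ_k mg d = 488.6 J
At Q: ½mv² + mgh₂ = mgh₁ − W_f
½mv² = 1105.8 − 488.6 − 411.58 = 205.59 J
v = √(2 × 205.59/25.3) = 4.031 m/s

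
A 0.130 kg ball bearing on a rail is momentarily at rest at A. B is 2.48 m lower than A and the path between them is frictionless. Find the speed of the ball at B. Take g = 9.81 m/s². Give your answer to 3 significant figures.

Mechanical energy is conserved (no friction): mgh = ½mv²
The mass cancels from both sides.
v = √(2gh) = √(2 × 9.81 × 2.48) = √48.658 = 6.975 m/s

v = 6.98 m/s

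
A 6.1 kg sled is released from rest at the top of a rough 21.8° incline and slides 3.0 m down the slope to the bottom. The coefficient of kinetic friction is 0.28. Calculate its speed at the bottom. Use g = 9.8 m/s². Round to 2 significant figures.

Work–energy: mg(L sinθ) − μ_k(mg cosθ)L = ½mv²
mgh = mgL sinθ = (6.1)(9.8)(3.0)sin21.8° = 66.601 J
W_f = μ_k mg cosθ · L = (0.28)(6.1)(9.8)cos21.8°·3.0 = 46.62 J
½mv² = 66.601 − 46.62 = 19.977 J
v = √(2 × 19.977/6.1) = 2.559 m/s

v = 2.6 m/s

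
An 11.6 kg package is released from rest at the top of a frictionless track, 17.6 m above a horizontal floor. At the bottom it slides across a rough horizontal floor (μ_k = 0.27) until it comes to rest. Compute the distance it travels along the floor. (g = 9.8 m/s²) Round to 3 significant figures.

d = 65.2 m

Energy at the top = energy at the end + work done against friction:
At rest all PE has been dissipated by friction: mgh = μ_k m g d
d = h/μ_k = 17.6/0.27 = 65.19 m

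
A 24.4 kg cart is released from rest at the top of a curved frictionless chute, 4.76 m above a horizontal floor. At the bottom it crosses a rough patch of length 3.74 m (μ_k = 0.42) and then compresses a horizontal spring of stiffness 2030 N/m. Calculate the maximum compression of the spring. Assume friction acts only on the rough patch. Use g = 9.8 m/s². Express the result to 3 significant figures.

Initial energy: E₁ = mgh = (24.4)(9.8)(4.76) = 1138.2 J
Friction removes W_f = μ_k mg d = (0.42)(24.4)(9.8)(3.74) = 375.6 J
Energy reaching the spring: E = 1138.2 − 375.6 = 762.60 J
At max compression ½kx² = E ⇒ x = √(2E/k) = √(2 × 762.60/2030) = 0.8668 m

x = 0.867 m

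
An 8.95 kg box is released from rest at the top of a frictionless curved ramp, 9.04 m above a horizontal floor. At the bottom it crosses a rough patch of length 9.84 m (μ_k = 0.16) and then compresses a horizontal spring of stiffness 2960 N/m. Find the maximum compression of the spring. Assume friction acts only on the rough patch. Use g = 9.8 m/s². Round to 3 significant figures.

Initial energy: E₁ = mgh = (8.95)(9.8)(9.04) = 792.90 J
Friction removes W_f = μ_k mg d = (0.16)(8.95)(9.8)(9.84) = 138.1 J
Energy reaching the spring: E = 792.90 − 138.1 = 654.81 J
At max compression ½kx² = E ⇒ x = √(2E/k) = √(2 × 654.81/2960) = 0.6652 m

x = 0.665 m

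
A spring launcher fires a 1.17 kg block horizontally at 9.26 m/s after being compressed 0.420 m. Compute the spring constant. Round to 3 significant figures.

k = 569 N/m

Spring PE at full compression equals KE at release: ½kx² = ½mv²
k = mv²/x² = (1.17)(9.26)²/(0.420)² = 568.7 N/m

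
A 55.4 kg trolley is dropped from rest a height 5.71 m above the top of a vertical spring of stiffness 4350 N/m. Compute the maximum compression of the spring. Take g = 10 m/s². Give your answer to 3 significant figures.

x = 1.34 m

Measuring PE from the top of the relaxed spring, at max compression the trolley has dropped H + x with zero KE, so:
mg(H + x) = ½kx²
½(4350)x² − (55.4)(10)x − (55.4)(10)(5.71) = 0
2175x² − 554.0x − 3163 = 0
x = [554.0 + √(306916 + 2.7521e+07)]/(2 × 2175) = 1.340 m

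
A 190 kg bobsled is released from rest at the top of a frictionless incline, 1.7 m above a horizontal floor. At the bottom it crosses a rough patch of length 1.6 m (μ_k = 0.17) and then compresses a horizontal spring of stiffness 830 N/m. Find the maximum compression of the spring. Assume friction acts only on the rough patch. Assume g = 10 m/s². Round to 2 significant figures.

x = 2.6 m

Initial energy: E₁ = mgh = (190)(10)(1.7) = 3230.0 J
Friction removes W_f = μ_k mg d = (0.17)(190)(10)(1.6) = 516.8 J
Energy reaching the spring: E = 3230.0 − 516.8 = 2713.2 J
At max compression ½kx² = E ⇒ x = √(2E/k) = √(2 × 2713.2/830) = 2.557 m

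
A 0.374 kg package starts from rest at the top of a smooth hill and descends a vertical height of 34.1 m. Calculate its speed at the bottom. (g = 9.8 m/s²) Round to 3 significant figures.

By conservation of mechanical energy, mgh = ½mv²
The mass cancels from both sides.
v = √(2gh) = √(2 × 9.8 × 34.1) = √668.36 = 25.85 m/s

v = 25.9 m/s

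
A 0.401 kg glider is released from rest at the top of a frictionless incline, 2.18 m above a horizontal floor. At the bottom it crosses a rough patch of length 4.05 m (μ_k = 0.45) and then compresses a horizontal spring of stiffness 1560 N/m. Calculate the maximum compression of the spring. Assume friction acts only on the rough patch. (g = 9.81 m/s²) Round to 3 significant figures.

x = 0.0425 m

Initial energy: E₁ = mgh = (0.401)(9.81)(2.18) = 8.5757 J
Friction removes W_f = μ_k mg d = (0.45)(0.401)(9.81)(4.05) = 7.169 J
Energy reaching the spring: E = 8.5757 − 7.169 = 1.4063 J
At max compression ½kx² = E ⇒ x = √(2E/k) = √(2 × 1.4063/1560) = 0.04246 m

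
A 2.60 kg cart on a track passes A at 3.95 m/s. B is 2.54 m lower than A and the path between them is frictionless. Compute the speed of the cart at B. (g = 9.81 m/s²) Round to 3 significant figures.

Mechanical energy is conserved (no friction): ½mv₀² + mgh = ½mv²
The mass cancels from both sides.
v² = v₀² + 2gh = (3.95)² + 2(9.81)(2.54) = 65.437
v = √65.437 = 8.089 m/s

v = 8.09 m/s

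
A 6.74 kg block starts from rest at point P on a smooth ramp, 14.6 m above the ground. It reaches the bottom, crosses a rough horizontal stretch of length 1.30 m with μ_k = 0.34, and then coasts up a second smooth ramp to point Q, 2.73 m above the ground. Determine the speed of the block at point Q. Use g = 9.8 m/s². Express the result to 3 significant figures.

v = 15.0 m/s

Energy at P: mgh₁ = (6.74)(9.8)(14.6) = 964.36 J
Friction loss: W_f = μ_k mg d = 29.19 J
At Q: ½mv² + mgh₂ = mgh₁ − W_f
½mv² = 964.36 − 29.19 − 180.32 = 754.84 J
v = √(2 × 754.84/6.74) = 14.97 m/s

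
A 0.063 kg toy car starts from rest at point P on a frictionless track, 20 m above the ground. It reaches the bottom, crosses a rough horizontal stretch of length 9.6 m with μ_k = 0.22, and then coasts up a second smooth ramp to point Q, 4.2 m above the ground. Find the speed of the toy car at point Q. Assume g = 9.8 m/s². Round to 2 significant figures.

v = 16 m/s

Energy at P: mgh₁ = (0.063)(9.8)(20) = 12.348 J
Friction loss: W_f = μ_k mg d = 1.304 J
At Q: ½mv² + mgh₂ = mgh₁ − W_f
½mv² = 12.348 − 1.304 − 2.5931 = 8.4510 J
v = √(2 × 8.4510/0.063) = 16.38 m/s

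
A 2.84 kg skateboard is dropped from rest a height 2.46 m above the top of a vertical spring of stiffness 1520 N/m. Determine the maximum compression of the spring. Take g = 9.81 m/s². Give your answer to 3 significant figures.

Take the reference level at the top of the uncompressed spring. At max compression the skateboard has fallen H + x and is momentarily at rest:
mg(H + x) = ½kx²
½(1520)x² − (2.84)(9.81)x − (2.84)(9.81)(2.46) = 0
760.0x² − 27.86x − 68.54 = 0
x = [27.86 + √(776.2 + 208351)]/(2 × 760.0) = 0.3192 m

x = 0.319 m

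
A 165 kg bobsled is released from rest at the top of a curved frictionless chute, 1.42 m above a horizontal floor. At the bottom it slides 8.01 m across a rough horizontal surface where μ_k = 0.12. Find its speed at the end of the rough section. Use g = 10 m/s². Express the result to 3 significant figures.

v = 3.03 m/s

Applying the work–energy principle:
mgh = ½mv² + μ_k m g d
W_f = μ_k mg d = (0.12)(165)(10)(8.01) = 1586 J
½mv² = mgh − W_f = 2343.0 − 1586 = 757.02 J
v = √(2 × 757.02/165) = 3.029 m/s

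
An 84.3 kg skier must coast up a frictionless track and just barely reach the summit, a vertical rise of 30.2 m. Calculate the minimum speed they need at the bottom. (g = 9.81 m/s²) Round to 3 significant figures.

v = 24.3 m/s

At the top they are momentarily at rest, so all KE converts to PE: ½mv² = mgh
v = √(2gh) = √(2 × 9.81 × 30.2) = 24.34 m/s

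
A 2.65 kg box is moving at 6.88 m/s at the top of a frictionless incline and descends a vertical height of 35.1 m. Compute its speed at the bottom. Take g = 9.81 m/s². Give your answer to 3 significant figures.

v = 27.1 m/s

By conservation of mechanical energy, ½mv₀² + mgh = ½mv²
v² = v₀² + 2gh = (6.88)² + 2(9.81)(35.1) = 736.00
v = √736.00 = 27.13 m/s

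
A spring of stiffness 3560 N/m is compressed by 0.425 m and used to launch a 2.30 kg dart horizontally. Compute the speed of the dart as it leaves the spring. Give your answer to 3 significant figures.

v = 16.7 m/s

Spring PE converts entirely to kinetic energy: ½kx² = ½mv²
v = x√(k/m) = 0.425 × √(3560/2.30) = 16.72 m/s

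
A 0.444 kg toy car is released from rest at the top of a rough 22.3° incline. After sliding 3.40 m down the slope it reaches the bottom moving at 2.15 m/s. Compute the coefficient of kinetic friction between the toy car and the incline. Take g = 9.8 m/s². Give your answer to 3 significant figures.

μ_k = 0.335

mgh = ½mv² + μ_k (mg cosθ) L, with h = L sinθ
mgL sinθ = 5.6137 J; ½mv² = 1.0262 J
W_f = 5.6137 − 1.0262 = 4.588 J
μ_k = W_f/(mg cosθ · L) = 4.588/(4.026 × 3.40) = 0.3352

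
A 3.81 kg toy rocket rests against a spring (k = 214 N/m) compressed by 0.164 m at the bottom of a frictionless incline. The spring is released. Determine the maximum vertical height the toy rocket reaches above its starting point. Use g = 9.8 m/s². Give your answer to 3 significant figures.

All spring PE becomes gravitational PE at the highest point: ½kx² = mgh
h = kx²/(2mg) = (214)(0.164)²/(2 × 3.81 × 9.8) = 0.07708 m

h = 0.0771 m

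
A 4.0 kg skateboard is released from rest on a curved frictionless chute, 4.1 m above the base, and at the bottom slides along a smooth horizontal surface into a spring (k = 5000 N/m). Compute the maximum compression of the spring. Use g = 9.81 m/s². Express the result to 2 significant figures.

x = 0.25 m

At max compression the skateboard is momentarily at rest: mgh = ½kx²
x = √(2mgh/k) = √(2 × 4.0 × 9.81 × 4.1 / 5000) = 0.2537 m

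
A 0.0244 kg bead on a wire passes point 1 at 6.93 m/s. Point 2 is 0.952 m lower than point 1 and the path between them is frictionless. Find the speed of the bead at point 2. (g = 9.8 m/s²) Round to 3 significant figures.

Equating total energy at the two states: ½mv₀² + mgh = ½mv²
The mass cancels from both sides.
v² = v₀² + 2gh = (6.93)² + 2(9.8)(0.952) = 66.684
v = √66.684 = 8.166 m/s

v = 8.17 m/s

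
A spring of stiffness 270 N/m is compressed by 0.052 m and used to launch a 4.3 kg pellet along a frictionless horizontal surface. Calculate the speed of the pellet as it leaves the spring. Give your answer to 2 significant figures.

v = 0.41 m/s

The pellet leaves the spring when the spring is at natural length, so ½kx² = ½mv²
v = x√(k/m) = 0.052 × √(270/4.3) = 0.4121 m/s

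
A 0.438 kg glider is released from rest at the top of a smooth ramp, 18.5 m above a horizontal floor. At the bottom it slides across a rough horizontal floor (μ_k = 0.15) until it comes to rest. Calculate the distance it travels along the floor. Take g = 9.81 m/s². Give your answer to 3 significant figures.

d = 123 m

Applying the work–energy principle:
At rest all PE has been dissipated by friction: mgh = μ_k m g d
d = h/μ_k = 18.5/0.15 = 123.3 m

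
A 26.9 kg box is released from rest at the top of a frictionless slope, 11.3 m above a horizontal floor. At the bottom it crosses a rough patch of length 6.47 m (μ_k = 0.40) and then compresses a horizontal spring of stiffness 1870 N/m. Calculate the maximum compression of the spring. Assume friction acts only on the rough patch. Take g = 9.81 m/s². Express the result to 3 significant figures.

Initial energy: E₁ = mgh = (26.9)(9.81)(11.3) = 2981.9 J
Friction removes W_f = μ_k mg d = (0.40)(26.9)(9.81)(6.47) = 682.9 J
Energy reaching the spring: E = 2981.9 − 682.9 = 2299.0 J
At max compression ½kx² = E ⇒ x = √(2E/k) = √(2 × 2299.0/1870) = 1.568 m

x = 1.57 m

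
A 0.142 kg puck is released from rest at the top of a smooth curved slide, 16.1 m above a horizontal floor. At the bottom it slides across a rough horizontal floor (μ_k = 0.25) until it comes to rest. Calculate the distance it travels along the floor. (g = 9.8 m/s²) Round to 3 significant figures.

d = 64.4 m

Applying the work–energy principle:
At rest all PE has been dissipated by friction: mgh = μ_k m g d
d = h/μ_k = 16.1/0.25 = 64.40 m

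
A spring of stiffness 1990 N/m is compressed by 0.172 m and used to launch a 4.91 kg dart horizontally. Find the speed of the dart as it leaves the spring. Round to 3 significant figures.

Conservation of energy: ½kx² = ½mv²
v = x√(k/m) = 0.172 × √(1990/4.91) = 3.463 m/s

v = 3.46 m/s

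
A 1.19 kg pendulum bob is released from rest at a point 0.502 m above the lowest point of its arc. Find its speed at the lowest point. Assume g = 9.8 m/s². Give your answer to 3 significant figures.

Equating total energy at the two states: mgh = ½mv²
The mass cancels from both sides.
v = √(2gh) = √(2 × 9.8 × 0.502) = √9.8392 = 3.137 m/s

v = 3.14 m/s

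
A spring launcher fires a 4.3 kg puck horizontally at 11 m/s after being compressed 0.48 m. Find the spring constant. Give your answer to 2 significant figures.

k = 2300 N/m

Energy stored in the spring equals the launch KE: ½kx² = ½mv²
k = mv²/x² = (4.3)(11)²/(0.48)² = 2258 N/m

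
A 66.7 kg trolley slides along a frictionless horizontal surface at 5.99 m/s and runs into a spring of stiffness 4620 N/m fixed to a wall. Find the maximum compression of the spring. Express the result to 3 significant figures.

Conservation of energy between contact and max compression: ½mv² = ½kx²
x = v√(m/k) = 5.99 × √(66.7/4620) = 0.7197 m

x = 0.720 m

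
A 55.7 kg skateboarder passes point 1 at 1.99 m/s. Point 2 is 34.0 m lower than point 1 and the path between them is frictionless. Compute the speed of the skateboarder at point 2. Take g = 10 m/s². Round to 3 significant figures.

Energy conservation between the two points: ½mv₀² + mgh = ½mv²
The mass cancels from both sides.
v² = v₀² + 2gh = (1.99)² + 2(10)(34.0) = 683.96
v = √683.96 = 26.15 m/s

v = 26.2 m/s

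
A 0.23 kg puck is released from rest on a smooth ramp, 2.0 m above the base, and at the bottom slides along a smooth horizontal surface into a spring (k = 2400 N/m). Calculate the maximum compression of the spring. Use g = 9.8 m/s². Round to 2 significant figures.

At max compression the puck is momentarily at rest: mgh = ½kx²
x = √(2mgh/k) = √(2 × 0.23 × 9.8 × 2.0 / 2400) = 0.06129 m

x = 0.061 m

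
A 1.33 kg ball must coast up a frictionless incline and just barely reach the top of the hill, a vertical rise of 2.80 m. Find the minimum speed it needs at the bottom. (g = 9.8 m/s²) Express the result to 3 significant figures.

v = 7.41 m/s

At the top it is momentarily at rest, so all KE converts to PE: ½mv² = mgh
v = √(2gh) = √(2 × 9.8 × 2.80) = 7.408 m/s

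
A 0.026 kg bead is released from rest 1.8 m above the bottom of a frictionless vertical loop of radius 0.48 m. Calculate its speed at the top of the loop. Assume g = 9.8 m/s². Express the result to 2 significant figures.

Energy conservation: mgh = ½mv_top² + mg(2r)
v_top² = 2g(h − 2r) = 2(9.8)(1.8 − 0.9600) = 16.46
v_top = 4.058 m/s

v = 4.1 m/s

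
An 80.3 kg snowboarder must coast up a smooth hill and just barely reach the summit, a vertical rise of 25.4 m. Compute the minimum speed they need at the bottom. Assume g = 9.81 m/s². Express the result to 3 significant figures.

v = 22.3 m/s

At the top they are momentarily at rest, so all KE converts to PE: ½mv² = mgh
v = √(2gh) = √(2 × 9.81 × 25.4) = 22.32 m/s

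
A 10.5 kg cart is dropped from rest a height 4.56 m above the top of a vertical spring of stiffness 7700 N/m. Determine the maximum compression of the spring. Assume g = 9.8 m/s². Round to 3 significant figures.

x = 0.363 m

Measuring PE from the top of the relaxed spring, at max compression the cart has dropped H + x with zero KE, so:
mg(H + x) = ½kx²
½(7700)x² − (10.5)(9.8)x − (10.5)(9.8)(4.56) = 0
3850x² − 102.9x − 469.2 = 0
x = [102.9 + √(10588 + 7.2260e+06)]/(2 × 3850) = 0.3627 m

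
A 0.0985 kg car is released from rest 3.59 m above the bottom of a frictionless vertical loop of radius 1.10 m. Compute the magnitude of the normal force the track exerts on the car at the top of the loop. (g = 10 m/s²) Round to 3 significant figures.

Energy from release to top (height 2r): mgh = ½mv_top² + mg(2r)
v_top² = 2g(h − 2r) = 2(10)(3.59 − 2.200) = 27.800 m²/s²
At the top, both N and weight point toward the centre: N + mg = mv_top²/r
N = m(v_top²/r − g) = 0.0985(27.800/1.10 − 10) = 1.504 N

N = 1.50 N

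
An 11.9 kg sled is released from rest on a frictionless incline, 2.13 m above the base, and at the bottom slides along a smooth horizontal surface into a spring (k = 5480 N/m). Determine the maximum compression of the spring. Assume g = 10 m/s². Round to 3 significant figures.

x = 0.304 m

Energy conservation (no friction) from release to max compression: mgh = ½kx²
x = √(2mgh/k) = √(2 × 11.9 × 10 × 2.13 / 5480) = 0.3042 m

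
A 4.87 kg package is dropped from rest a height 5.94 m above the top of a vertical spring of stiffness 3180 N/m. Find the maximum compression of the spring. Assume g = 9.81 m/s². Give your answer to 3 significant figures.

Let x be the compression. The total drop is H + x, and the package is instantaneously at rest at max compression, so energy conservation gives:
mg(H + x) = ½kx²
½(3180)x² − (4.87)(9.81)x − (4.87)(9.81)(5.94) = 0
1590x² − 47.77x − 283.8 = 0
x = [47.77 + √(2282 + 1.8049e+06)]/(2 × 1590) = 0.4378 m

x = 0.438 m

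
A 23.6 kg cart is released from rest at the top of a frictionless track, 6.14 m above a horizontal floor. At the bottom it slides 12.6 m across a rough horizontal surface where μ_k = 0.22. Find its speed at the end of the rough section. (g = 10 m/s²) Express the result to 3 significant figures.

v = 8.21 m/s

Energy bookkeeping (friction removes W_f = μ_k N d):
mgh = ½mv² + μ_k m g d
W_f = μ_k mg d = (0.22)(23.6)(10)(12.6) = 654.2 J
½mv² = mgh − W_f = 1449.0 − 654.2 = 794.85 J
v = √(2 × 794.85/23.6) = 8.207 m/s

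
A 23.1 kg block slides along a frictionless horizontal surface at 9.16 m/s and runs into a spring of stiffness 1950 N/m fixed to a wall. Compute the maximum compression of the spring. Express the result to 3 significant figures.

x = 0.997 m

Conservation of energy between contact and max compression: ½mv² = ½kx²
x = v√(m/k) = 9.16 × √(23.1/1950) = 0.9970 m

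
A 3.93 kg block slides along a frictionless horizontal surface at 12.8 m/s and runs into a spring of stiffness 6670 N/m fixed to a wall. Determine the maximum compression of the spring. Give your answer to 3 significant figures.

All KE is stored as spring PE at maximum compression: ½mv² = ½kx²
x = v√(m/k) = 12.8 × √(3.93/6670) = 0.3107 m

x = 0.311 m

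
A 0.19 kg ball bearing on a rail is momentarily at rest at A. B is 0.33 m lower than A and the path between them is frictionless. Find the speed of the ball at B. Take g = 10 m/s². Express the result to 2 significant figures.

By conservation of mechanical energy, mgh = ½mv²
v = √(2gh) = √(2 × 10 × 0.33) = √6.6000 = 2.569 m/s

v = 2.6 m/s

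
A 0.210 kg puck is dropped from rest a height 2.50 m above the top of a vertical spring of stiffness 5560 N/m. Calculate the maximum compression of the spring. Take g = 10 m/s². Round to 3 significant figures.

x = 0.0438 m

Measuring PE from the top of the relaxed spring, at max compression the puck has dropped H + x with zero KE, so:
mg(H + x) = ½kx²
½(5560)x² − (0.210)(10)x − (0.210)(10)(2.50) = 0
2780x² − 2.100x − 5.250 = 0
x = [2.100 + √(4.410 + 58380)]/(2 × 2780) = 0.04384 m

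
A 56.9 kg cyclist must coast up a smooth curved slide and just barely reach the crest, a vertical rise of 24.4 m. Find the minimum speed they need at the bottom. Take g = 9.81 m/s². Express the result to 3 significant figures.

v = 21.9 m/s

At the top they are momentarily at rest, so all KE converts to PE: ½mv² = mgh
v = √(2gh) = √(2 × 9.81 × 24.4) = 21.88 m/s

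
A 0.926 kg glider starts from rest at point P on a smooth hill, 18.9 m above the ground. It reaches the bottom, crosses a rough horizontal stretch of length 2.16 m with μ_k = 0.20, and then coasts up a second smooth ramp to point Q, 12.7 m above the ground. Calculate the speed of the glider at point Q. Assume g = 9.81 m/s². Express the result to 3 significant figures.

Energy at P: mgh₁ = (0.926)(9.81)(18.9) = 171.69 J
Friction loss: W_f = μ_k mg d = 3.924 J
At Q: ½mv² + mgh₂ = mgh₁ − W_f
½mv² = 171.69 − 3.924 − 115.37 = 52.397 J
v = √(2 × 52.397/0.926) = 10.64 m/s

v = 10.6 m/s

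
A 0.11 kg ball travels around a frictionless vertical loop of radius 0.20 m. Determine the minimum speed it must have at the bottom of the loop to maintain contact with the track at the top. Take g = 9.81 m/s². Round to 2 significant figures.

At the top: mg = mv_top²/r ⇒ v_top² = gr = 1.962 m²/s²
Energy from bottom to top (height 2r): ½mv_bot² = ½mv_top² + mg(2r)
v_bot² = gr + 4gr = 5gr = 9.810
v_bot = √(5gr) = 3.132 m/s

v = 3.1 m/s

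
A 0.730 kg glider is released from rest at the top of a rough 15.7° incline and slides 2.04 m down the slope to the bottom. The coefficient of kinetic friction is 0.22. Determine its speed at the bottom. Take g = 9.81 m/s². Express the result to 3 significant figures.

v = 1.53 m/s

Work–energy: mg(L sinθ) − μ_k(mg cosθ)L = ½mv²
mgh = mgL sinθ = (0.730)(9.81)(2.04)sin15.7° = 3.9532 J
W_f = μ_k mg cosθ · L = (0.22)(0.730)(9.81)cos15.7°·2.04 = 3.094 J
½mv² = 3.9532 − 3.094 = 0.85913 J
v = √(2 × 0.85913/0.730) = 1.534 m/s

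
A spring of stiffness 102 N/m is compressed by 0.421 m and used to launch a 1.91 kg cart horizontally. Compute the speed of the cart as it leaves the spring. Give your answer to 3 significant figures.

v = 3.08 m/s

Spring PE converts entirely to kinetic energy: ½kx² = ½mv²
v = x√(k/m) = 0.421 × √(102/1.91) = 3.077 m/s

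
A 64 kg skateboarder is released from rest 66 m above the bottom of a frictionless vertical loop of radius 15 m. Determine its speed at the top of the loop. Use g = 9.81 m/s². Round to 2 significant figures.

Energy conservation: mgh = ½mv_top² + mg(2r)
v_top² = 2g(h − 2r) = 2(9.81)(66 − 30.00) = 706.3
v_top = 26.58 m/s

v = 27 m/s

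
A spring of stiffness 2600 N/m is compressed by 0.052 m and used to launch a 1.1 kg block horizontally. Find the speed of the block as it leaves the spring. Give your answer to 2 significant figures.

Spring PE converts entirely to kinetic energy: ½kx² = ½mv²
v = x√(k/m) = 0.052 × √(2600/1.1) = 2.528 m/s

v = 2.5 m/s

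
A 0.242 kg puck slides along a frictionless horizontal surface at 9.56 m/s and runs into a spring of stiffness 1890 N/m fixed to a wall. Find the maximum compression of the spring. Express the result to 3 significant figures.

x = 0.108 m

Conservation of energy between contact and max compression: ½mv² = ½kx²
x = v√(m/k) = 9.56 × √(0.242/1890) = 0.1082 m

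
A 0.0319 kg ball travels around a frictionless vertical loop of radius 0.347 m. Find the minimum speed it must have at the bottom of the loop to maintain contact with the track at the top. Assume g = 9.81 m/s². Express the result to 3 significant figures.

v = 4.13 m/s

At the top: mg = mv_top²/r ⇒ v_top² = gr = 3.404 m²/s²
Energy from bottom to top (height 2r): ½mv_bot² = ½mv_top² + mg(2r)
v_bot² = gr + 4gr = 5gr = 17.02
v_bot = √(5gr) = 4.126 m/s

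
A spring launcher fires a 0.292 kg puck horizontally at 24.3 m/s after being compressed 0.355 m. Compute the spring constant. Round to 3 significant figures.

k = 1370 N/m

½kx² = ½mv²
k = mv²/x² = (0.292)(24.3)²/(0.355)² = 1368 N/m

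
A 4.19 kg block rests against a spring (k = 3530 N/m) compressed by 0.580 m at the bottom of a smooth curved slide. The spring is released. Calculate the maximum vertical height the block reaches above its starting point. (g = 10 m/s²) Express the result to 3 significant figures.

h = 14.2 m

Energy conservation from release to the highest point: ½kx² = mgh
h = kx²/(2mg) = (3530)(0.580)²/(2 × 4.19 × 10) = 14.17 m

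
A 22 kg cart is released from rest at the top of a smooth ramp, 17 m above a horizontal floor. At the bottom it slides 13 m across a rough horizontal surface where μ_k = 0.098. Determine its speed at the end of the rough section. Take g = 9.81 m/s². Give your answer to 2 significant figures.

v = 18 m/s

Energy at the top = energy at the end + work done against friction:
mgh = ½mv² + μ_k m g d
W_f = μ_k mg d = (0.098)(22)(9.81)(13) = 275.0 J
½mv² = mgh − W_f = 3668.9 − 275.0 = 3394.0 J
v = √(2 × 3394.0/22) = 17.57 m/s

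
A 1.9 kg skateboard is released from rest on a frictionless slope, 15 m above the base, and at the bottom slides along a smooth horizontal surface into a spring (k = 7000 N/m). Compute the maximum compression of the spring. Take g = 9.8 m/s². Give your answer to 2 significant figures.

x = 0.28 m

Energy conservation (no friction) from release to max compression: mgh = ½kx²
x = √(2mgh/k) = √(2 × 1.9 × 9.8 × 15 / 7000) = 0.2825 m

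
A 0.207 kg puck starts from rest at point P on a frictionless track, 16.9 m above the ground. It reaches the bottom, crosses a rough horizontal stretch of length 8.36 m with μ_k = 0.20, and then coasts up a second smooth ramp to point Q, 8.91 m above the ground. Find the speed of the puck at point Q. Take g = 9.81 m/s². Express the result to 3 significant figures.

Energy at P: mgh₁ = (0.207)(9.81)(16.9) = 34.318 J
Friction loss: W_f = μ_k mg d = 3.395 J
At Q: ½mv² + mgh₂ = mgh₁ − W_f
½mv² = 34.318 − 3.395 − 18.093 = 12.830 J
v = √(2 × 12.830/0.207) = 11.13 m/s

v = 11.1 m/s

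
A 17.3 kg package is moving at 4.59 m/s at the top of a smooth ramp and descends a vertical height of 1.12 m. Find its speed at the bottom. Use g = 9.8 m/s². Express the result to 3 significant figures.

v = 6.56 m/s

By conservation of mechanical energy, ½mv₀² + mgh = ½mv²
v² = v₀² + 2gh = (4.59)² + 2(9.8)(1.12) = 43.020
v = √43.020 = 6.559 m/s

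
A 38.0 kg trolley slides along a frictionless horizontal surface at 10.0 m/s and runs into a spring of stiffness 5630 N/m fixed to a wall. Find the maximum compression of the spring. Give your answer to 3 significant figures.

Conservation of energy between contact and max compression: ½mv² = ½kx²
x = v√(m/k) = 10.0 × √(38.0/5630) = 0.8216 m

x = 0.822 m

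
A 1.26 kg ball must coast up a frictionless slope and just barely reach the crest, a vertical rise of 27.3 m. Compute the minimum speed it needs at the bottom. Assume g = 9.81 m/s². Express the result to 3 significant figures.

At the top it is momentarily at rest, so all KE converts to PE: ½mv² = mgh
v = √(2gh) = √(2 × 9.81 × 27.3) = 23.14 m/s

v = 23.1 m/s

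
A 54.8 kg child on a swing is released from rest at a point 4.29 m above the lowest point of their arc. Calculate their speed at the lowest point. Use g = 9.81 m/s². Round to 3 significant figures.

v = 9.17 m/s

Energy conservation between the two points: mgh = ½mv²
v = √(2gh) = √(2 × 9.81 × 4.29) = √84.170 = 9.174 m/s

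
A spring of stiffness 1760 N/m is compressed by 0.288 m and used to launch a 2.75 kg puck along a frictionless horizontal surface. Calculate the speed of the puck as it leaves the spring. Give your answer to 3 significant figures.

v = 7.29 m/s

Conservation of energy: ½kx² = ½mv²
v = x√(k/m) = 0.288 × √(1760/2.75) = 7.286 m/s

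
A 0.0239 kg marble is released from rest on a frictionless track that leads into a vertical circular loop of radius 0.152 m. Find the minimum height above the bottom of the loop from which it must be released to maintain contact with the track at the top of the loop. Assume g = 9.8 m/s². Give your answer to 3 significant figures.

At the top, for minimum speed gravity alone supplies the centripetal force: mg = mv_top²/r ⇒ v_top² = gr = 1.490 m²/s²
Energy conservation from release height h to the top (height 2r): mgh = ½mv_top² + mg(2r)
h = v_top²/(2g) + 2r = r/2 + 2r = 5r/2 = 0.3800 m

h = 0.380 m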